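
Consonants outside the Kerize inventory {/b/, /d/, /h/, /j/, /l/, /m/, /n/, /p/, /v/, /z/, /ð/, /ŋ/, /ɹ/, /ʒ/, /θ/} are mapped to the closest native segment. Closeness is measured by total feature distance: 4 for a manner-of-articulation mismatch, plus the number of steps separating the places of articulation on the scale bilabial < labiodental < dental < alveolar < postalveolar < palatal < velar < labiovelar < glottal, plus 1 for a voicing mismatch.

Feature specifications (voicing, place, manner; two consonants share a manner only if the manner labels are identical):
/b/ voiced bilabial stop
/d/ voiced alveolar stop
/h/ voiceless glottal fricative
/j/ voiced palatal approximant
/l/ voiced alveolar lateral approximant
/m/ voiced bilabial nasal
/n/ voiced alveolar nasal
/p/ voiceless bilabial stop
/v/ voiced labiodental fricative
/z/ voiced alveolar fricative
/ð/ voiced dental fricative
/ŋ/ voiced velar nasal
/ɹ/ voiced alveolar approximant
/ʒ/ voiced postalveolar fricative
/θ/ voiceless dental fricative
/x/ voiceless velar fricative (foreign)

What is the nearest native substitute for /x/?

h

/h/ is closest: same manner (fricative), place distance 2 (velar→glottal), same voicing; total 2. Next closest is /ʒ/ at distance 3.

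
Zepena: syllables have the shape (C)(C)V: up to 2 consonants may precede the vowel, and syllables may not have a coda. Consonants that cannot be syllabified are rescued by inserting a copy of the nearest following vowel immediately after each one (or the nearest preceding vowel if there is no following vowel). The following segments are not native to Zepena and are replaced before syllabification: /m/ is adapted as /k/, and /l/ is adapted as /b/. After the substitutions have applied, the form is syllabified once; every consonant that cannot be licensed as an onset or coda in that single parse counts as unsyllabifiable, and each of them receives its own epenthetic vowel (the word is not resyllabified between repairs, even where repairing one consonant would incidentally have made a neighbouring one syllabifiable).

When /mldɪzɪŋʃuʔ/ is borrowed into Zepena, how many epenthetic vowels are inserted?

After substitution the input is /kbdɪzɪŋʃuʔ/.
The unsyllabifiable consonants are /k/, /ʔ/; each receives one epenthetic vowel.

2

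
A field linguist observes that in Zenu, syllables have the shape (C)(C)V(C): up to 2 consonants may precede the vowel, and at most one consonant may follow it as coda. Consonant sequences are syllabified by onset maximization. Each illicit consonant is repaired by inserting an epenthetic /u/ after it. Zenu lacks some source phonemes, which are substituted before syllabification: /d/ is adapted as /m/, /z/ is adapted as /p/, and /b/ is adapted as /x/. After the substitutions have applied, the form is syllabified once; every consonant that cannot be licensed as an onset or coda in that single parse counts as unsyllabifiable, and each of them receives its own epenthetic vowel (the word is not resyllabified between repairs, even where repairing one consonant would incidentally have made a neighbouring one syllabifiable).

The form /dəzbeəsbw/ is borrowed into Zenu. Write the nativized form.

məpxeəsxuwu

Substitution: /d/ → /m/, /z/ → /p/, /b/ → /x/, giving /məpxeəsxw/.
The consonants /x/, /w/ cannot be parsed into a legal (C)(C)V(C) syllable (at most one coda consonant is licensed; onsets may contain at most 2 consonants).
Epenthesis after each stranded consonant: /x/ → /xu/, /w/ → /wu/.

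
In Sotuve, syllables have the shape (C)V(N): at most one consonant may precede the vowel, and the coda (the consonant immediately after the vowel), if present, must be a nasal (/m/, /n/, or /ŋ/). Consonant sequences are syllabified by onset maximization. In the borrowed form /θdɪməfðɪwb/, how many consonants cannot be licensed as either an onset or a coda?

4

The consonants /θ/, /f/, /w/, /b/ cannot be parsed into a legal (C)V(N) syllable (only a nasal (/m/, /n/, or /ŋ/) is licensed in coda position; onsets are limited to one consonant).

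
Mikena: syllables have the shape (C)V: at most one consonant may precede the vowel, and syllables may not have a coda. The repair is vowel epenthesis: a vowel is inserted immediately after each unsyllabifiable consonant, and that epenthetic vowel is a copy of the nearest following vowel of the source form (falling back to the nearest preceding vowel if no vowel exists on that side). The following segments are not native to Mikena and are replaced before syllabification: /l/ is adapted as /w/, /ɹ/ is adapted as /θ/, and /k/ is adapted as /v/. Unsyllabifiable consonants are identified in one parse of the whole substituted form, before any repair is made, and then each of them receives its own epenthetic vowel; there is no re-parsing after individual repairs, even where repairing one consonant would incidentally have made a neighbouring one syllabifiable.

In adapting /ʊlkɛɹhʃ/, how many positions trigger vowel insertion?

After substitution the input is /ʊwvɛθhʃ/.
The unsyllabifiable consonants are /w/, /θ/, /h/, /ʃ/; each receives one epenthetic vowel.

4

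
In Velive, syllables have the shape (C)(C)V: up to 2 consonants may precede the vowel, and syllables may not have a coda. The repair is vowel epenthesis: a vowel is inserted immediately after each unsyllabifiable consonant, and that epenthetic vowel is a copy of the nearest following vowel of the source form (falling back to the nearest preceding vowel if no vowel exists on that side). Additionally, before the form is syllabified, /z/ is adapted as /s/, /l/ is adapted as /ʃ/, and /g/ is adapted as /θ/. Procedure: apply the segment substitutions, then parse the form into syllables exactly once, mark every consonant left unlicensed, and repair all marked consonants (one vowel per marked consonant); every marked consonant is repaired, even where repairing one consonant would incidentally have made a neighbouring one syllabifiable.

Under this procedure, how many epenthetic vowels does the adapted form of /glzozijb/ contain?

After substitution the input is /θʃsosijb/.
The unsyllabifiable consonants are /θ/, /j/, /b/; each receives one epenthetic vowel.

3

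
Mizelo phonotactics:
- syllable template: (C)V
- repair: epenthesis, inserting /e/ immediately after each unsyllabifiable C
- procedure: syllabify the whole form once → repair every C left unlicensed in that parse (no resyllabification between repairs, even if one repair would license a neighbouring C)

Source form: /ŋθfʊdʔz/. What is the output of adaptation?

Under (C)V, the unsyllabifiable consonants are /ŋ/, /θ/, /d/, /ʔ/, /z/ (no codas are permitted; onsets are limited to one consonant).
Epenthesis after each stranded consonant: /ŋ/ → /ŋe/, /θ/ → /θe/, /d/ → /de/, /ʔ/ → /ʔe/, /z/ → /ze/.

ŋeθefʊdeʔeze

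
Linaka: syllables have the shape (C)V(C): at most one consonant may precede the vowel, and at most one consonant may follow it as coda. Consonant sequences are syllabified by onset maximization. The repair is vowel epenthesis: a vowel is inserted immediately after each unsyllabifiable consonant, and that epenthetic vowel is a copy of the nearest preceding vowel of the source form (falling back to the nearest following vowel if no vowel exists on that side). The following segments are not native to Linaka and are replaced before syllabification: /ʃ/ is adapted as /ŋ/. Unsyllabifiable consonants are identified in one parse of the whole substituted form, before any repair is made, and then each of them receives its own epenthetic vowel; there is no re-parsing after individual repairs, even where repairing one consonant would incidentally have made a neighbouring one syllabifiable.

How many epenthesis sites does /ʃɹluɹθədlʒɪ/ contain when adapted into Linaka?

3

After substitution the input is /ŋɹluɹθədlʒɪ/.
The unsyllabifiable consonants are /ŋ/, /ɹ/, /l/; each receives one epenthetic vowel.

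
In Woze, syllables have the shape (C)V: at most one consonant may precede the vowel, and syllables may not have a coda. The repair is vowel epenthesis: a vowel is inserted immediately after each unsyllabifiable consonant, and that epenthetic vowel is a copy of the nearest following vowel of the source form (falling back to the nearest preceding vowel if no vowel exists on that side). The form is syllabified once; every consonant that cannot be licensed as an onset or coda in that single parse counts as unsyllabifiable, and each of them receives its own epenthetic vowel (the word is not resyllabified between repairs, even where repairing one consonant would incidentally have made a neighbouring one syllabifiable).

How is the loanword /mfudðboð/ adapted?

mufudoðoboðo

Syllabifying with onset maximization leaves /m/, /d/, /ð/, /ð/ stranded (no codas are permitted; onsets are limited to one consonant).
Each unlicensed consonant becomes the onset of a new syllable: /m/ → /mu/, /d/ → /do/, /ð/ → /ðo/, /ð/ → /ðo/.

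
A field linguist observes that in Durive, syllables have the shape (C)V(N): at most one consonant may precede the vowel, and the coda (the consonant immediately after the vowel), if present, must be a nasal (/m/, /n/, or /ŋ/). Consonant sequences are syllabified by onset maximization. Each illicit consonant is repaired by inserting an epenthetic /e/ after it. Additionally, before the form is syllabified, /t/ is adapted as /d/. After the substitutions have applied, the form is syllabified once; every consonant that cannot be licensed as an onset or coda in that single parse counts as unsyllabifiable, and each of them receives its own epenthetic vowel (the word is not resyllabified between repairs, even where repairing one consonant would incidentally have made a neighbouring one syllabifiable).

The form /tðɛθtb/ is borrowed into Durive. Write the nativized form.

Substitution: /t/ → /d/, giving /dðɛθdb/.
Syllabifying with onset maximization leaves /d/, /θ/, /d/, /b/ stranded (only a nasal (/m/, /n/, or /ŋ/) is licensed in coda position; onsets are limited to one consonant).
Inserting the epenthetic vowel yields /d/ → /de/, /θ/ → /θe/, /d/ → /de/, /b/ → /be/.

deðɛθedebe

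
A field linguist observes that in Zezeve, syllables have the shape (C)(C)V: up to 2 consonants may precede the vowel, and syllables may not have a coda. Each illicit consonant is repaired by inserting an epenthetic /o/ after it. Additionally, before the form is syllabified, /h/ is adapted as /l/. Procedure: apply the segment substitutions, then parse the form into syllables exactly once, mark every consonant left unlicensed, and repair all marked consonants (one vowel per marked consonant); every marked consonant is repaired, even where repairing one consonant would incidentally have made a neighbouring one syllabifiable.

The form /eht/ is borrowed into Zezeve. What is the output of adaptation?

eloto

Substitution: /h/ → /l/, giving /elt/.
The consonants /l/, /t/ cannot be parsed into a legal (C)(C)V syllable (no codas are permitted; onsets may contain at most 2 consonants).
Each unlicensed consonant becomes the onset of a new syllable: /l/ → /lo/, /t/ → /to/.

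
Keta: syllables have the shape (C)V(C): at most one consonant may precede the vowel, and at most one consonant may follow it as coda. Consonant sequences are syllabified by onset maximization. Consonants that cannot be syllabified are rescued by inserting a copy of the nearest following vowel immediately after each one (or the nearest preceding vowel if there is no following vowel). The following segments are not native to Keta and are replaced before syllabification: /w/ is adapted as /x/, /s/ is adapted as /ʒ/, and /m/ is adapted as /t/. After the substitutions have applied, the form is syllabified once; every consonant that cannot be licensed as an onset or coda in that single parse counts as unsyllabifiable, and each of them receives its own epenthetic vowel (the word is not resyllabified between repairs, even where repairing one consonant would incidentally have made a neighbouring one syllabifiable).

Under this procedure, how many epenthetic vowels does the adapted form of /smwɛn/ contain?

After substitution the input is /ʒtxɛn/.
The unsyllabifiable consonants are /ʒ/, /t/; each receives one epenthetic vowel.

2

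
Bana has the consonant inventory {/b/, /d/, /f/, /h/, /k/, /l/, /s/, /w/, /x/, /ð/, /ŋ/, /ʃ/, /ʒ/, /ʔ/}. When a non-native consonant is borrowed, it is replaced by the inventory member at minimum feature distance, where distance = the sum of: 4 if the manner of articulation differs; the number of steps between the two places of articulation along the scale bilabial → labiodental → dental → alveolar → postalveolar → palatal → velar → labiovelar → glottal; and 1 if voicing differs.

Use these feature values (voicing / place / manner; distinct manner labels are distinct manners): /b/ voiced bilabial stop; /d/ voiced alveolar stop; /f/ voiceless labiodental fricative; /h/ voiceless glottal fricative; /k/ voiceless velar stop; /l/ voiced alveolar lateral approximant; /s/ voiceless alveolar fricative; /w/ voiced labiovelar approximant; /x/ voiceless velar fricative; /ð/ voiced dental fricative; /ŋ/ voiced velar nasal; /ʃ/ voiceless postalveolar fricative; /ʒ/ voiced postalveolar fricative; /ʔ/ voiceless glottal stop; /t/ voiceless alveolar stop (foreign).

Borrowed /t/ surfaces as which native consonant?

d

/d/ is closest: same manner (stop), place distance 0 (alveolar→alveolar), voicing differs (+1); total 1. Next closest is /k/ at distance 3.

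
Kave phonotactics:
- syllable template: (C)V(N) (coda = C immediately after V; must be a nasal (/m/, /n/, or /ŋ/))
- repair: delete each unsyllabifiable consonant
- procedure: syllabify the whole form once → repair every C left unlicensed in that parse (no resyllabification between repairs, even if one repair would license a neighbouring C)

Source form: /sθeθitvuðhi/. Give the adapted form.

Under (C)V(N), the unsyllabifiable consonants are /s/, /t/, /ð/ (only a nasal (/m/, /n/, or /ŋ/) is licensed in coda position; onsets are limited to one consonant).
Each unlicensed consonant is deleted: /s/, /t/, /ð/.

θeθivuhi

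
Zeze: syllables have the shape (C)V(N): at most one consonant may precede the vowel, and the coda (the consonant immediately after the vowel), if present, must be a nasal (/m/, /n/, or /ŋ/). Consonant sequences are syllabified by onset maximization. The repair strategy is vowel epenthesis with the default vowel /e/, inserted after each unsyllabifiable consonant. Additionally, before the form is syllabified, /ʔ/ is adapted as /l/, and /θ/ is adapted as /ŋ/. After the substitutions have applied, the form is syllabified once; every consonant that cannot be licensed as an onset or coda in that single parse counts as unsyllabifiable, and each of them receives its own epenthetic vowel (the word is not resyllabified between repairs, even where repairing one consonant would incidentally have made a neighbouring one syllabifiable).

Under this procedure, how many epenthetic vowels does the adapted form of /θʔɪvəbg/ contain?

After substitution the input is /ŋlɪvəbg/.
The unsyllabifiable consonants are /ŋ/, /b/, /g/; each receives one epenthetic vowel.

3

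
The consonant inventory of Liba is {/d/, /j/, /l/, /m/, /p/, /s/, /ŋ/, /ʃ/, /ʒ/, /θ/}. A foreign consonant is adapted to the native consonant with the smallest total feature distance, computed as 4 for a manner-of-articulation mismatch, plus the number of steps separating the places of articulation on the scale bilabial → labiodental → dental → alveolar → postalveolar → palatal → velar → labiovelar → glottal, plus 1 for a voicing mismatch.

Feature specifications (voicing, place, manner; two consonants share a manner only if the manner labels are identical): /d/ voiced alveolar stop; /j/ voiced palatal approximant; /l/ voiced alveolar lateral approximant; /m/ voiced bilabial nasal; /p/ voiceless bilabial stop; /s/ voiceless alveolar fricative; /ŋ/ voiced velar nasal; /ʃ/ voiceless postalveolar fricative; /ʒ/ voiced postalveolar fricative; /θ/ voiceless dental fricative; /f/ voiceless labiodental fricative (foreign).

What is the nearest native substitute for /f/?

/θ/ is closest: same manner (fricative), place distance 1 (labiodental→dental), same voicing; total 1. Next closest is /s/ at distance 2.

θ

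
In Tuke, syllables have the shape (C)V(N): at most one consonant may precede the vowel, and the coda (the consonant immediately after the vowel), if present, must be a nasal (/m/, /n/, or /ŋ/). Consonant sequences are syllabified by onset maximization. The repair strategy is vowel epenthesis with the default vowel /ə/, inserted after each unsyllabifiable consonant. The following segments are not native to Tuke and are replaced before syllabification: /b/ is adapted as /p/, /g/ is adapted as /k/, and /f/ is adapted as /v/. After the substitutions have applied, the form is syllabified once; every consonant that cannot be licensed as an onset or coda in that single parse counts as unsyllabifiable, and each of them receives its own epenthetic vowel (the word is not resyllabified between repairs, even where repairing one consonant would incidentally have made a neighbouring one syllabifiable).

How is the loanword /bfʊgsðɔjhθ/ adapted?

pəvʊkəsəðɔjəhəθə

Substitution: /b/ → /p/, /f/ → /v/, /g/ → /k/, giving /pvʊksðɔjhθ/.
Syllabifying with onset maximization leaves /p/, /k/, /s/, /j/, /h/, /θ/ stranded (only a nasal (/m/, /n/, or /ŋ/) is licensed in coda position; onsets are limited to one consonant).
Inserting the epenthetic vowel yields /p/ → /pə/, /k/ → /kə/, /s/ → /sə/, /j/ → /jə/, /h/ → /hə/, /θ/ → /θə/.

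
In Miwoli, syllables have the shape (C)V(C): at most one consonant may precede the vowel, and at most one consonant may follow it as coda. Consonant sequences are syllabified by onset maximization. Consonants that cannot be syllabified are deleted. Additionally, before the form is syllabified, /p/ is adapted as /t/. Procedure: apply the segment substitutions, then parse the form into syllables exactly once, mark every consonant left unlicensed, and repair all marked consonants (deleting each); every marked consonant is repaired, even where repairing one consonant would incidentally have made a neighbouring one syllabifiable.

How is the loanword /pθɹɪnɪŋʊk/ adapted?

ɹɪnɪŋʊk

Substitution: /p/ → /t/, giving /tθɹɪnɪŋʊk/.
The consonants /t/, /θ/ cannot be parsed into a legal (C)V(C) syllable (at most one coda consonant is licensed; onsets are limited to one consonant).
Each unlicensed consonant is deleted: /t/, /θ/.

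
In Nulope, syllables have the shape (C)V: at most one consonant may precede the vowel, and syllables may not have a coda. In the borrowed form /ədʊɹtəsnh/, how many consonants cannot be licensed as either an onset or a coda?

4

The consonants /ɹ/, /s/, /n/, /h/ cannot be parsed into a legal (C)V syllable (no codas are permitted; onsets are limited to one consonant).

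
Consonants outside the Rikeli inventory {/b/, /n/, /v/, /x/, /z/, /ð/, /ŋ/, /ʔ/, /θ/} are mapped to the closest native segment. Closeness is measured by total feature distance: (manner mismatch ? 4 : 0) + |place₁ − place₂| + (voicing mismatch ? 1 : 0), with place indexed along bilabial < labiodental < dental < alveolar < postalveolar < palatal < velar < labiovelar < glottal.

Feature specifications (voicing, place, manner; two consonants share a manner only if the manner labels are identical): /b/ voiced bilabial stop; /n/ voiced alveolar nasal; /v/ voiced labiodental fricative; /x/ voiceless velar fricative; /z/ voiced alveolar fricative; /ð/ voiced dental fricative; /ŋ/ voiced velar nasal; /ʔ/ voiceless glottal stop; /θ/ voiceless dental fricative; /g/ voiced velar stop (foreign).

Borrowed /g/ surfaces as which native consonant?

ʔ

/ʔ/ is closest: same manner (stop), place distance 2 (velar→glottal), voicing differs (+1); total 3. Next closest is /ŋ/ at distance 4.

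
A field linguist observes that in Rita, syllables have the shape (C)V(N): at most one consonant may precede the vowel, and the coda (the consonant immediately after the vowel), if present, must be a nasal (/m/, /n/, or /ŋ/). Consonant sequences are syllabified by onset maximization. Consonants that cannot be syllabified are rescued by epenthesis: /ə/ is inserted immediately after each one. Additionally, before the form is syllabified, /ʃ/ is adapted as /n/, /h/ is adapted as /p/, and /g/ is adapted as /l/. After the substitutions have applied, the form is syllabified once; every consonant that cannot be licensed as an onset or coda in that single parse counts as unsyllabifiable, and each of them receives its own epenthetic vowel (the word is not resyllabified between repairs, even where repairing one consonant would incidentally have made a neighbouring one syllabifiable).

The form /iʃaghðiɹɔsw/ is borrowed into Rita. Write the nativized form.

Substitution: /ʃ/ → /n/, /g/ → /l/, /h/ → /p/, giving /inalpðiɹɔsw/.
The consonants /l/, /p/, /s/, /w/ cannot be parsed into a legal (C)V(N) syllable (only a nasal (/m/, /n/, or /ŋ/) is licensed in coda position; onsets are limited to one consonant).
Epenthesis after each stranded consonant: /l/ → /lə/, /p/ → /pə/, /s/ → /sə/, /w/ → /wə/.

inaləpəðiɹɔsəwə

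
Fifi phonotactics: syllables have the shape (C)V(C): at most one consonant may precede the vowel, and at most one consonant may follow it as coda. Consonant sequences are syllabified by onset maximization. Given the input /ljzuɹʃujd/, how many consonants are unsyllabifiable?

3

Under (C)V(C), the unsyllabifiable consonants are /l/, /j/, /d/ (at most one coda consonant is licensed; onsets are limited to one consonant).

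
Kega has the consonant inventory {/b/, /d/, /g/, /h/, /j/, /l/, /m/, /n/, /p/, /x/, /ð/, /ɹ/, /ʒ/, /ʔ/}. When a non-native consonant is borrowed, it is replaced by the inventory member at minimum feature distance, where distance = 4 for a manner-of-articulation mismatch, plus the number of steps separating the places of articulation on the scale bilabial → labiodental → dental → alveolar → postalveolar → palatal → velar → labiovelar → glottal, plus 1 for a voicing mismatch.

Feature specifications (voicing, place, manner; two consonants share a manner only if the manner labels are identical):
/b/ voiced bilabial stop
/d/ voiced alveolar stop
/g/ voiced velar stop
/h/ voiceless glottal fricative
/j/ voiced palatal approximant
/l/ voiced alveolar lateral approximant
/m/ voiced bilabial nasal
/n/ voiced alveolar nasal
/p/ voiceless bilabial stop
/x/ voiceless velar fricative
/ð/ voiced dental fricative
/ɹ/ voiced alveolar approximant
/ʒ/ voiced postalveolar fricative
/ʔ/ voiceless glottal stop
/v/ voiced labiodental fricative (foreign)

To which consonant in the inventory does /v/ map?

ð

/ð/ is closest: same manner (fricative), place distance 1 (labiodental→dental), same voicing; total 1. Next closest is /ʒ/ at distance 3.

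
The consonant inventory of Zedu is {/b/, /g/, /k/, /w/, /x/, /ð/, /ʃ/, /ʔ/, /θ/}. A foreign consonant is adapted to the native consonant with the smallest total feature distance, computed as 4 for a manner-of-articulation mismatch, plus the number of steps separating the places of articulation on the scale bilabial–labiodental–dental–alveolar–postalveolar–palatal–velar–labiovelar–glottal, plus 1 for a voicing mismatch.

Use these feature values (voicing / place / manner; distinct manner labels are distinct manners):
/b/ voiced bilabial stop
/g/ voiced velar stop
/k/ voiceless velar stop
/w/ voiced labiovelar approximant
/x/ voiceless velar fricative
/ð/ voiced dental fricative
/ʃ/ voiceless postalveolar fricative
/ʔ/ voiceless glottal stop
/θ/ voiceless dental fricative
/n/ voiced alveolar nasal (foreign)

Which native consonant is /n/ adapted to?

/ð/ is closest: manner differs (nasal→fricative, +4), place distance 1 (alveolar→dental), same voicing; total 5. Next closest is /ʃ/ at distance 6.

ð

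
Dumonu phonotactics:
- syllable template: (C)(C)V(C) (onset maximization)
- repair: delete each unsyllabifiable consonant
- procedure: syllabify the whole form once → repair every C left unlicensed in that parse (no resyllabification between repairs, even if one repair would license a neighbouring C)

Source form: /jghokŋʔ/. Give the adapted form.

Under (C)(C)V(C), the unsyllabifiable consonants are /j/, /ŋ/, /ʔ/ (at most one coda consonant is licensed; onsets may contain at most 2 consonants).
Deletion applies to /j/, /ŋ/, /ʔ/.

ghok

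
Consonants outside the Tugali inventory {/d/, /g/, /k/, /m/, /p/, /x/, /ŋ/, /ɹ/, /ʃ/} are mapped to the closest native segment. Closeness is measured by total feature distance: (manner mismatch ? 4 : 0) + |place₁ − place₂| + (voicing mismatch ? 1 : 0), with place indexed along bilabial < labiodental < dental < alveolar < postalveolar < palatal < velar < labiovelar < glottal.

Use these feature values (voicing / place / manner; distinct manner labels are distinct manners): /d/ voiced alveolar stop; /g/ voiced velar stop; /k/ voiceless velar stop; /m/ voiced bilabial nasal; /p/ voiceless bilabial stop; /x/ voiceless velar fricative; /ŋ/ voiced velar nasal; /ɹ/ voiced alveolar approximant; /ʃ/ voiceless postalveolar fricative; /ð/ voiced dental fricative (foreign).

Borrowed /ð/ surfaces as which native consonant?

ʃ

/ʃ/ is closest: same manner (fricative), place distance 2 (dental→postalveolar), voicing differs (+1); total 3. Next closest is /d/ at distance 5.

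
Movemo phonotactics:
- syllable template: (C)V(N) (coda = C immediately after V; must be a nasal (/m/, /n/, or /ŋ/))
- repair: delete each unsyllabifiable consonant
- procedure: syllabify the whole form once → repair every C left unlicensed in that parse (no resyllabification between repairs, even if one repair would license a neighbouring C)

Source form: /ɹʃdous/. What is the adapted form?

dou

Syllabifying with onset maximization leaves /ɹ/, /ʃ/, /s/ stranded (only a nasal (/m/, /n/, or /ŋ/) is licensed in coda position; onsets are limited to one consonant).
Deleting the stranded consonants removes /ɹ/, /ʃ/, /s/.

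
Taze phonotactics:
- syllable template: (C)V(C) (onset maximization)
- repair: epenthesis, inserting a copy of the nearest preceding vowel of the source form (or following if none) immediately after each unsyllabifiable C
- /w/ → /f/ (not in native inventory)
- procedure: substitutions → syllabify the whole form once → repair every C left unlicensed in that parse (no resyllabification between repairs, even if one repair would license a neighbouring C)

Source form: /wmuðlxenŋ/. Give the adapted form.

Substitution: /w/ → /f/, giving /fmuðlxenŋ/.
Under (C)V(C), the unsyllabifiable consonants are /f/, /l/, /ŋ/ (at most one coda consonant is licensed; onsets are limited to one consonant).
Epenthesis after each stranded consonant: /f/ → /fu/, /l/ → /lu/, /ŋ/ → /ŋe/.

fumuðluxenŋe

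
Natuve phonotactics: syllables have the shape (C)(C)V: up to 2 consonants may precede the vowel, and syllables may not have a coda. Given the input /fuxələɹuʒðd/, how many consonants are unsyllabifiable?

3

Under (C)(C)V, the unsyllabifiable consonants are /ʒ/, /ð/, /d/ (no codas are permitted; onsets may contain at most 2 consonants).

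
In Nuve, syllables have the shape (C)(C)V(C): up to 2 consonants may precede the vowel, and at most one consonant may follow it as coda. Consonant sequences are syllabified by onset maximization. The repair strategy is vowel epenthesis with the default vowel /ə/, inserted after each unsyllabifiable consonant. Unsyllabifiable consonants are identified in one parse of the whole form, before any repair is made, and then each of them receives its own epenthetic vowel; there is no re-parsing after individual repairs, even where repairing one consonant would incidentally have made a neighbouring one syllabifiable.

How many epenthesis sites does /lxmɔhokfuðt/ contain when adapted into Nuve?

The unsyllabifiable consonants are /l/, /t/; each receives one epenthetic vowel.

2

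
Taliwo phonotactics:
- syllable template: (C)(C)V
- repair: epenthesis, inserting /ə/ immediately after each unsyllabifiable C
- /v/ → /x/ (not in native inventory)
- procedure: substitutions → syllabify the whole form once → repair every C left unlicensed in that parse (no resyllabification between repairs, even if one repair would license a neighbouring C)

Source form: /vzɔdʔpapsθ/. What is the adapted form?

xzɔdəʔpapəsəθə

Substitution: /v/ → /x/, giving /xzɔdʔpapsθ/.
The consonants /d/, /p/, /s/, /θ/ cannot be parsed into a legal (C)(C)V syllable (no codas are permitted; onsets may contain at most 2 consonants).
Inserting the epenthetic vowel yields /d/ → /də/, /p/ → /pə/, /s/ → /sə/, /θ/ → /θə/.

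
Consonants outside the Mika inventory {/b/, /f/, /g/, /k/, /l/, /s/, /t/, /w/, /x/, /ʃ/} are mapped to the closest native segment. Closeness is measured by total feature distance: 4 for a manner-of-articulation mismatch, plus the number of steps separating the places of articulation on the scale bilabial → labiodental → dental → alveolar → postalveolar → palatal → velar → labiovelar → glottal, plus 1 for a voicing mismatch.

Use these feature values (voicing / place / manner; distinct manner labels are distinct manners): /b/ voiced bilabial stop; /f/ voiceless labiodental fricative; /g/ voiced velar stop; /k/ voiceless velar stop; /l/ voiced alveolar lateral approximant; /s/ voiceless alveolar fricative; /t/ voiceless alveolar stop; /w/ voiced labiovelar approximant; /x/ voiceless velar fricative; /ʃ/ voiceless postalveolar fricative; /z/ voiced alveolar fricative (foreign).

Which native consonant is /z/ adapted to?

/s/ is closest: same manner (fricative), place distance 0 (alveolar→alveolar), voicing differs (+1); total 1. Next closest is /ʃ/ at distance 2.

s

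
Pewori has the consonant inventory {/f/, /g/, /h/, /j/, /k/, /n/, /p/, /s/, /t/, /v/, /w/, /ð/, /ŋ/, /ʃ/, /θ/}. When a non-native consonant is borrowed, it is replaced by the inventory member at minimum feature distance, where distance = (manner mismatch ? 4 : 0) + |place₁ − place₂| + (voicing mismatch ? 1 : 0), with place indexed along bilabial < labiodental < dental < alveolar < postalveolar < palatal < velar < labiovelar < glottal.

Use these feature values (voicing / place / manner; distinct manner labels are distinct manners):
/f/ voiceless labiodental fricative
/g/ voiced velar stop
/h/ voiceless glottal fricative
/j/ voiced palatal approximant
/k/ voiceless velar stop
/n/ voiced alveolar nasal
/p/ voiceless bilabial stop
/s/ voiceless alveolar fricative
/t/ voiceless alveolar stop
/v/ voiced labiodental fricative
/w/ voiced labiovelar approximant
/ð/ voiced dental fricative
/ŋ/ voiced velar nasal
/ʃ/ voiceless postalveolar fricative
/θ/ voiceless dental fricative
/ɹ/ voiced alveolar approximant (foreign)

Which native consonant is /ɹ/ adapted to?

/j/ is closest: same manner (approximant), place distance 2 (alveolar→palatal), same voicing; total 2. Next closest is /n/ at distance 4.

j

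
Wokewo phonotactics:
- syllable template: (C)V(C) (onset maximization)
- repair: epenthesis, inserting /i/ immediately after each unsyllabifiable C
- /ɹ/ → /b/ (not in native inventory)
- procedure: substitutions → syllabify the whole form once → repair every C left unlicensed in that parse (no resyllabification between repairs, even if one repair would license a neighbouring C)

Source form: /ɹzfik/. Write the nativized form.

bizifik

Substitution: /ɹ/ → /b/, giving /bzfik/.
Under (C)V(C), the unsyllabifiable consonants are /b/, /z/ (at most one coda consonant is licensed; onsets are limited to one consonant).
Epenthesis after each stranded consonant: /b/ → /bi/, /z/ → /zi/.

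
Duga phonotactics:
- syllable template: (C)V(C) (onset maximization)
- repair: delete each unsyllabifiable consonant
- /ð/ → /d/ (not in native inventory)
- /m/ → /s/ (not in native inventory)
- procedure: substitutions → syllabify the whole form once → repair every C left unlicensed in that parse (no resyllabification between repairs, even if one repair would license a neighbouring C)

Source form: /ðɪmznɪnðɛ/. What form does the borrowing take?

dɪsnɪndɛ

Substitution: /ð/ → /d/, /m/ → /s/, giving /dɪsznɪndɛ/.
The consonants /z/ cannot be parsed into a legal (C)V(C) syllable (at most one coda consonant is licensed; onsets are limited to one consonant).
Each unlicensed consonant is deleted: /z/.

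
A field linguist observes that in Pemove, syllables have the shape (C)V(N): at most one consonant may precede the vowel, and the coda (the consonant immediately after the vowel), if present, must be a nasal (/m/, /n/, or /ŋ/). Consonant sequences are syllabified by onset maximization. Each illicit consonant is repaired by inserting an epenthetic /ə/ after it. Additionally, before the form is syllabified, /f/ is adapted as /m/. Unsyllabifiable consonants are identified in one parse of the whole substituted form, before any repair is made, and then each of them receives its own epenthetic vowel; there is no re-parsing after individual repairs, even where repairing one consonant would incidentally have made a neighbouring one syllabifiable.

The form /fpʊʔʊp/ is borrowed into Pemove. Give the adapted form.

Substitution: /f/ → /m/, giving /mpʊʔʊp/.
The consonants /m/, /p/ cannot be parsed into a legal (C)V(N) syllable (only a nasal (/m/, /n/, or /ŋ/) is licensed in coda position; onsets are limited to one consonant).
Inserting the epenthetic vowel yields /m/ → /mə/, /p/ → /pə/.

məpʊʔʊpə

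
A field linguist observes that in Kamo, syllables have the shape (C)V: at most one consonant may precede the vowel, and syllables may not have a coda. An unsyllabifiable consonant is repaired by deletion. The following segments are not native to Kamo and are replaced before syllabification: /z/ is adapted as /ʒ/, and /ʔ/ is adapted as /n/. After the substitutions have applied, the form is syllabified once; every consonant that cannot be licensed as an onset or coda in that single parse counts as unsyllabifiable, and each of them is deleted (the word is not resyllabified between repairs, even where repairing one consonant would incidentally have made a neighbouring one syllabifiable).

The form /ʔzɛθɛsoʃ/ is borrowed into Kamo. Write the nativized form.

ʒɛθɛso

Substitution: /ʔ/ → /n/, /z/ → /ʒ/, giving /nʒɛθɛsoʃ/.
Syllabifying with onset maximization leaves /n/, /ʃ/ stranded (no codas are permitted; onsets are limited to one consonant).
Deleting the stranded consonants removes /n/, /ʃ/.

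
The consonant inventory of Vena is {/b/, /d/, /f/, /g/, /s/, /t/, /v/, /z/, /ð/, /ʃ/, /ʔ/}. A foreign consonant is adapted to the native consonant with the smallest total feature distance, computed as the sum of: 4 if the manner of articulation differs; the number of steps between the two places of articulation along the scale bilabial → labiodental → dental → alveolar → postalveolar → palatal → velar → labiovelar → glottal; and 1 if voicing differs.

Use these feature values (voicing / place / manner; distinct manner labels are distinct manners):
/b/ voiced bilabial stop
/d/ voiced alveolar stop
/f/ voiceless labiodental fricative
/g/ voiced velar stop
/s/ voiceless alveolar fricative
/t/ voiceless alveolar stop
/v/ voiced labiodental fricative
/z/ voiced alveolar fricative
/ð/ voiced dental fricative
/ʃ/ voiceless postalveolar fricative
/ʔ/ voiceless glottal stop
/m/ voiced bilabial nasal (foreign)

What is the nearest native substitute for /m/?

/b/ is closest: manner differs (nasal→stop, +4), place distance 0 (bilabial→bilabial), same voicing; total 4. Next closest is /v/ at distance 5.

b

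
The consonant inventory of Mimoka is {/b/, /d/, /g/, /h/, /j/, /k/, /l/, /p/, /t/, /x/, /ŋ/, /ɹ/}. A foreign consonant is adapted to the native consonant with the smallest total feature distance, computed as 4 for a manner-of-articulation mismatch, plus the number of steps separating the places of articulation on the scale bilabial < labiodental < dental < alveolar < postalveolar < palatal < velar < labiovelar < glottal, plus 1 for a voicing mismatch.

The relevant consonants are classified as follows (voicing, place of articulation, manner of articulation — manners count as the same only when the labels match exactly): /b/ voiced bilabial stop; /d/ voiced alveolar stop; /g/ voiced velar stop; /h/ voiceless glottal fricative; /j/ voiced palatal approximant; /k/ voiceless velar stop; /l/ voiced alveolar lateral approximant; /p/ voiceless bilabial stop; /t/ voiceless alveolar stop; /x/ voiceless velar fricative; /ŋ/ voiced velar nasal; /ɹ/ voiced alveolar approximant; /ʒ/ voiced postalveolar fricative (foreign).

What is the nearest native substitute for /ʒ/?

x

/x/ is closest: same manner (fricative), place distance 2 (postalveolar→velar), voicing differs (+1); total 3. Next closest is /d/ at distance 5.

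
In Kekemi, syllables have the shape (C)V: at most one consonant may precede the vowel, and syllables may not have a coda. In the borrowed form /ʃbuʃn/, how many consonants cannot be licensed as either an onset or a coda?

3

Syllabifying with onset maximization leaves /ʃ/, /ʃ/, /n/ stranded (no codas are permitted; onsets are limited to one consonant).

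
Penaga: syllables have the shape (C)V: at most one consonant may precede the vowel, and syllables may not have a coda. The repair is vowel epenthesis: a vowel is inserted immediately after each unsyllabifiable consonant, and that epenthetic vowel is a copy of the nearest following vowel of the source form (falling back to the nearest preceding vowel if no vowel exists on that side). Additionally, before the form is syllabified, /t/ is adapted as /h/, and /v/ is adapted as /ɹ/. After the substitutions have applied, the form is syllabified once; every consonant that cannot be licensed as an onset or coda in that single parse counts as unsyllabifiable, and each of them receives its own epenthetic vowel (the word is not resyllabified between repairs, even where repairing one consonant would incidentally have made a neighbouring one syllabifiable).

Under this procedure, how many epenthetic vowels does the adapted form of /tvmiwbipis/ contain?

After substitution the input is /hɹmiwbipis/.
The unsyllabifiable consonants are /h/, /ɹ/, /w/, /s/; each receives one epenthetic vowel.

4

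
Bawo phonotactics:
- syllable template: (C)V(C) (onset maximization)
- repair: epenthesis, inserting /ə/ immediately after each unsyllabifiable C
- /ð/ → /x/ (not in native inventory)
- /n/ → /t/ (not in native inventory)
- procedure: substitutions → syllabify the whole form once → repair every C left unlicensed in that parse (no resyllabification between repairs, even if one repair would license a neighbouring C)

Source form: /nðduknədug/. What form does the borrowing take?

təxəduktədug

Substitution: /n/ → /t/, /ð/ → /x/, giving /txduktədug/.
The consonants /t/, /x/ cannot be parsed into a legal (C)V(C) syllable (at most one coda consonant is licensed; onsets are limited to one consonant).
Each unlicensed consonant becomes the onset of a new syllable: /t/ → /tə/, /x/ → /xə/.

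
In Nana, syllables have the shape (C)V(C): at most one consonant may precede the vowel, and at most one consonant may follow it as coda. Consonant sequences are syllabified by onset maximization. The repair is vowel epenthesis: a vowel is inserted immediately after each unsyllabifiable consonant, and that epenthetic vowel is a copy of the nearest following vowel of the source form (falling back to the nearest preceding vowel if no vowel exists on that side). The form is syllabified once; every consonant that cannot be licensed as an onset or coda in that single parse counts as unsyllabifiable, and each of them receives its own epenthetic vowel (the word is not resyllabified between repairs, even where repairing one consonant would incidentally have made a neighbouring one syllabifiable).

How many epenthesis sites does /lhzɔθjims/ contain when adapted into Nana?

The unsyllabifiable consonants are /l/, /h/, /s/; each receives one epenthetic vowel.

3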